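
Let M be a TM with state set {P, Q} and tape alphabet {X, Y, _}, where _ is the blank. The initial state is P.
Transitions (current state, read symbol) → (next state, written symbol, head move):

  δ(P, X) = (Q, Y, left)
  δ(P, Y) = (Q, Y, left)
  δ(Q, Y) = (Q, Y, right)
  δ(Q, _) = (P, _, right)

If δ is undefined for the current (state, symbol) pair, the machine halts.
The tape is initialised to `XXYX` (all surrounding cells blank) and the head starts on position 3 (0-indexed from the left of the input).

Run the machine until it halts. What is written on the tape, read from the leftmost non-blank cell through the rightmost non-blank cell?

state=P head=3 tape=XXY[X]__   (P,X)→(Q,Y,left)
state=Q head=2 tape=XX[Y]Y__   (Q,Y)→(Q,Y,right)
state=Q head=3 tape=XXY[Y]__   (Q,Y)→(Q,Y,right)
state=Q head=4 tape=XXYY[_]_   (Q,_)→(P,_,right)
state=P head=5 tape=XXYY_[_]
The non-blank tape span at halt is XXYY.

XXYY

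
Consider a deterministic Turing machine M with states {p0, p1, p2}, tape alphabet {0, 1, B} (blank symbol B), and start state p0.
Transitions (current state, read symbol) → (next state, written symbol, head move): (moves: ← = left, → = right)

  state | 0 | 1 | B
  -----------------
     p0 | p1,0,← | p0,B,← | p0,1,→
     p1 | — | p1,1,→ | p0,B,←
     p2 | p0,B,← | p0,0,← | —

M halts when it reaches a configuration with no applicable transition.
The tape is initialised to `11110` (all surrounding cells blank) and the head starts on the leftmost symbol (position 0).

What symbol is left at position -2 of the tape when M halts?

state=p0 head=0 tape=BBBB[1]1110   (p0,1)→(p0,B,←)
state=p0 head=-1 tape=BBB[B]B1110   (p0,B)→(p0,1,→)
state=p0 head=0 tape=BBB1[B]1110   (p0,B)→(p0,1,→)
state=p0 head=1 tape=BBB11[1]110   (p0,1)→(p0,B,←)
state=p0 head=0 tape=BBB1[1]B110   (p0,1)→(p0,B,←)
state=p0 head=-1 tape=BBB[1]BB110   (p0,1)→(p0,B,←)
state=p0 head=-2 tape=BB[B]BBB110   (p0,B)→(p0,1,→)
state=p0 head=-1 tape=BB1[B]BB110   (p0,B)→(p0,1,→)
state=p0 head=0 tape=BB11[B]B110   (p0,B)→(p0,1,→)
state=p0 head=1 tape=BB111[B]110   (p0,B)→(p0,1,→)
state=p0 head=2 tape=BB1111[1]10   (p0,1)→(p0,B,←)
state=p0 head=1 tape=BB111[1]B10   (p0,1)→(p0,B,←)
state=p0 head=0 tape=BB11[1]BB10   (p0,1)→(p0,B,←)
state=p0 head=-1 tape=BB1[1]BBB10   (p0,1)→(p0,B,←)
state=p0 head=-2 tape=BB[1]BBBB10   (p0,1)→(p0,B,←)
state=p0 head=-3 tape=B[B]BBBBB10   (p0,B)→(p0,1,→)
state=p0 head=-2 tape=B1[B]BBBB10   (p0,B)→(p0,1,→)
state=p0 head=-1 tape=B11[B]BBB10   (p0,B)→(p0,1,→)
state=p0 head=0 tape=B111[B]BB10   (p0,B)→(p0,1,→)
state=p0 head=1 tape=B1111[B]B10   (p0,B)→(p0,1,→)
state=p0 head=2 tape=B11111[B]10   (p0,B)→(p0,1,→)
state=p0 head=3 tape=B111111[1]0   (p0,1)→(p0,B,←)
state=p0 head=2 tape=B11111[1]B0   (p0,1)→(p0,B,←)
state=p0 head=1 tape=B1111[1]BB0   (p0,1)→(p0,B,←)
state=p0 head=0 tape=B111[1]BBB0   (p0,1)→(p0,B,←)
state=p0 head=-1 tape=B11[1]BBBB0   (p0,1)→(p0,B,←)
state=p0 head=-2 tape=B1[1]BBBBB0   (p0,1)→(p0,B,←)
state=p0 head=-3 tape=B[1]BBBBBB0   (p0,1)→(p0,B,←)
state=p0 head=-4 tape=[B]BBBBBBB0   (p0,B)→(p0,1,→)
state=p0 head=-3 tape=1[B]BBBBBB0   (p0,B)→(p0,1,→)
state=p0 head=-2 tape=11[B]BBBBB0   (p0,B)→(p0,1,→)
state=p0 head=-1 tape=111[B]BBBB0   (p0,B)→(p0,1,→)
state=p0 head=0 tape=1111[B]BBB0   (p0,B)→(p0,1,→)
state=p0 head=1 tape=11111[B]BB0   (p0,B)→(p0,1,→)
state=p0 head=2 tape=111111[B]B0   (p0,B)→(p0,1,→)
state=p0 head=3 tape=1111111[B]0   (p0,B)→(p0,1,→)
state=p0 head=4 tape=11111111[0]   (p0,0)→(p1,0,←)
state=p1 head=3 tape=1111111[1]0   (p1,1)→(p1,1,→)
state=p1 head=4 tape=11111111[0]
Cell -2 holds 1 when M halts.

1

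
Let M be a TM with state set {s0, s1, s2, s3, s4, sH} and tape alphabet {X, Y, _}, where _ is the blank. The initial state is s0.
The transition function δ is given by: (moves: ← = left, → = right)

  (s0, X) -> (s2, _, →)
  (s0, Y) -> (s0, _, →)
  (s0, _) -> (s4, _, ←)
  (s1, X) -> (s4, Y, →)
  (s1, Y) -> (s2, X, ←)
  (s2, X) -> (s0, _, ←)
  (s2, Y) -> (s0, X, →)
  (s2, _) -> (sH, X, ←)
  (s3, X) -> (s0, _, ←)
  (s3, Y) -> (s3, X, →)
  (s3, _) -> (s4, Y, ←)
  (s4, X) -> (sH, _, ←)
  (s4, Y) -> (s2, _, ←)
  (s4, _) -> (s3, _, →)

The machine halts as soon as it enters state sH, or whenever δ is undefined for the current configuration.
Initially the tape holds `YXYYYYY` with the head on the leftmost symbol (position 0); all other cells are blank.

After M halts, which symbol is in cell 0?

state=s0 head=0 tape=[Y]XYYYYY__   (s0,Y)→(s0,_,→)
state=s0 head=1 tape=_[X]YYYYY__   (s0,X)→(s2,_,→)
state=s2 head=2 tape=__[Y]YYYY__   (s2,Y)→(s0,X,→)
state=s0 head=3 tape=__X[Y]YYY__   (s0,Y)→(s0,_,→)
state=s0 head=4 tape=__X_[Y]YY__   (s0,Y)→(s0,_,→)
state=s0 head=5 tape=__X__[Y]Y__   (s0,Y)→(s0,_,→)
state=s0 head=6 tape=__X___[Y]__   (s0,Y)→(s0,_,→)
state=s0 head=7 tape=__X____[_]_   (s0,_)→(s4,_,←)
state=s4 head=6 tape=__X___[_]__   (s4,_)→(s3,_,→)
state=s3 head=7 tape=__X____[_]_   (s3,_)→(s4,Y,←)
state=s4 head=6 tape=__X___[_]Y_   (s4,_)→(s3,_,→)
state=s3 head=7 tape=__X____[Y]_   (s3,Y)→(s3,X,→)
state=s3 head=8 tape=__X____X[_]   (s3,_)→(s4,Y,←)
state=s4 head=7 tape=__X____[X]Y   (s4,X)→(sH,_,←)
state=sH head=6 tape=__X___[_]_Y
Cell 0 holds _ when M halts.

_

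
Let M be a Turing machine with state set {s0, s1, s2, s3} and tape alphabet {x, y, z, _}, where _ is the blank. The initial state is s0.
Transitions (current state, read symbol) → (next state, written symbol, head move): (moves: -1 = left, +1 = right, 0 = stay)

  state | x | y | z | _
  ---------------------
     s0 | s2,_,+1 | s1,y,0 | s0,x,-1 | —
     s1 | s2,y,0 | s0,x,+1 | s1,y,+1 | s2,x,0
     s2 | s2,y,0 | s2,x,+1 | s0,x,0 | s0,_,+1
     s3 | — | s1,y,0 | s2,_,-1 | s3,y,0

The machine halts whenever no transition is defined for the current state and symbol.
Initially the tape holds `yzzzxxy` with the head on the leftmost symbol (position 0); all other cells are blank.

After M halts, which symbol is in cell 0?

state=s0 head=0 tape=[y]zzzxxy__   (s0,y)→(s1,y,0)
state=s1 head=0 tape=[y]zzzxxy__   (s1,y)→(s0,x,+1)
state=s0 head=1 tape=x[z]zzxxy__   (s0,z)→(s0,x,-1)
state=s0 head=0 tape=[x]xzzxxy__   (s0,x)→(s2,_,+1)
state=s2 head=1 tape=_[x]zzxxy__   (s2,x)→(s2,y,0)
state=s2 head=1 tape=_[y]zzxxy__   (s2,y)→(s2,x,+1)
state=s2 head=2 tape=_x[z]zxxy__   (s2,z)→(s0,x,0)
state=s0 head=2 tape=_x[x]zxxy__   (s0,x)→(s2,_,+1)
state=s2 head=3 tape=_x_[z]xxy__   (s2,z)→(s0,x,0)
state=s0 head=3 tape=_x_[x]xxy__   (s0,x)→(s2,_,+1)
state=s2 head=4 tape=_x__[x]xy__   (s2,x)→(s2,y,0)
state=s2 head=4 tape=_x__[y]xy__   (s2,y)→(s2,x,+1)
state=s2 head=5 tape=_x__x[x]y__   (s2,x)→(s2,y,0)
state=s2 head=5 tape=_x__x[y]y__   (s2,y)→(s2,x,+1)
state=s2 head=6 tape=_x__xx[y]__   (s2,y)→(s2,x,+1)
state=s2 head=7 tape=_x__xxx[_]_   (s2,_)→(s0,_,+1)
state=s0 head=8 tape=_x__xxx_[_]
Cell 0 holds _ when M halts.

_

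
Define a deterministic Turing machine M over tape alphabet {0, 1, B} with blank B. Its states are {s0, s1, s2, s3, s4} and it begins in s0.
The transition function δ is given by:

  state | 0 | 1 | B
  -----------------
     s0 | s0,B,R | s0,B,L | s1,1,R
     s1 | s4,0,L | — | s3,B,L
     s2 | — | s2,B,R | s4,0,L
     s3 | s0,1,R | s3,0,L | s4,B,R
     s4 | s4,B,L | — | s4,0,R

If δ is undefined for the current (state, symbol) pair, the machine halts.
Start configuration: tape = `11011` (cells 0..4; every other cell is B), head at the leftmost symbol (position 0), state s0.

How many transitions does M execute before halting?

9

state=s0 head=0 tape=BB[1]1011   (s0,1)→(s0,B,L)
state=s0 head=-1 tape=B[B]B1011   (s0,B)→(s1,1,R)
state=s1 head=0 tape=B1[B]1011   (s1,B)→(s3,B,L)
state=s3 head=-1 tape=B[1]B1011   (s3,1)→(s3,0,L)
state=s3 head=-2 tape=[B]0B1011   (s3,B)→(s4,B,R)
state=s4 head=-1 tape=B[0]B1011   (s4,0)→(s4,B,L)
state=s4 head=-2 tape=[B]BB1011   (s4,B)→(s4,0,R)
state=s4 head=-1 tape=0[B]B1011   (s4,B)→(s4,0,R)
state=s4 head=0 tape=00[B]1011   (s4,B)→(s4,0,R)
state=s4 head=1 tape=000[1]011
M halts after 9 transitions.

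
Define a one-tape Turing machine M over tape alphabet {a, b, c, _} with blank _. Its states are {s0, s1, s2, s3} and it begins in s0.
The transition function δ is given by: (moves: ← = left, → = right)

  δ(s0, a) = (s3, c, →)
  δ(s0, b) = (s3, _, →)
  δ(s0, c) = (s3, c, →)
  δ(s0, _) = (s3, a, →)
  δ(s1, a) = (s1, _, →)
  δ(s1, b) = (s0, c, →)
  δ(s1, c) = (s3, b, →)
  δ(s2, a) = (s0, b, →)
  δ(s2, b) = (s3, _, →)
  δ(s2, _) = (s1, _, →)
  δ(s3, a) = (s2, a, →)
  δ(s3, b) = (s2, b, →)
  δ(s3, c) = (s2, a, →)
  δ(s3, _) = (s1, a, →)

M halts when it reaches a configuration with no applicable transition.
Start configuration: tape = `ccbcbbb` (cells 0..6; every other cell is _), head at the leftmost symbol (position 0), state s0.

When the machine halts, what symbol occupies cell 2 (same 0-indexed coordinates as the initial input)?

s0 | [c]cbcbbb__   read c → write c, move →, go to s3
s3 | c[c]bcbbb__   read c → write a, move →, go to s2
s2 | ca[b]cbbb__   read b → write _, move →, go to s3
s3 | ca_[c]bbb__   read c → write a, move →, go to s2
s2 | ca_a[b]bb__   read b → write _, move →, go to s3
s3 | ca_a_[b]b__   read b → write b, move →, go to s2
s2 | ca_a_b[b]__   read b → write _, move →, go to s3
s3 | ca_a_b_[_]_   read _ → write a, move →, go to s1
s1 | ca_a_b_a[_]
Cell 2 holds _ when M halts.

_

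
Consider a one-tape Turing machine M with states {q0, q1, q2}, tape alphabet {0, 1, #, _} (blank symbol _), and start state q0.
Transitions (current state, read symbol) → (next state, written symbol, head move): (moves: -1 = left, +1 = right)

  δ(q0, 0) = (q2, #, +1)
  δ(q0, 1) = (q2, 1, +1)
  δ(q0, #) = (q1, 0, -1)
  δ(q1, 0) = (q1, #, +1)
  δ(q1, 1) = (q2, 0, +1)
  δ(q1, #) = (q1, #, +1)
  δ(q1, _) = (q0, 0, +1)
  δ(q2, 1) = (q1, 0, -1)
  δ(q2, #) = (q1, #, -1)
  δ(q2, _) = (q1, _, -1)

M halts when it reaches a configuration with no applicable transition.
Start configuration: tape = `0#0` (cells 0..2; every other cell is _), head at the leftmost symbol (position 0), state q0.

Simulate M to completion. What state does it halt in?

state=q0 head=0 tape=[0]#0__   (q0,0)→(q2,#,+1)
state=q2 head=1 tape=#[#]0__   (q2,#)→(q1,#,-1)
state=q1 head=0 tape=[#]#0__   (q1,#)→(q1,#,+1)
state=q1 head=1 tape=#[#]0__   (q1,#)→(q1,#,+1)
state=q1 head=2 tape=##[0]__   (q1,0)→(q1,#,+1)
state=q1 head=3 tape=###[_]_   (q1,_)→(q0,0,+1)
state=q0 head=4 tape=###0[_]
No transition is defined for (q0, _); M halts in state q0.

q0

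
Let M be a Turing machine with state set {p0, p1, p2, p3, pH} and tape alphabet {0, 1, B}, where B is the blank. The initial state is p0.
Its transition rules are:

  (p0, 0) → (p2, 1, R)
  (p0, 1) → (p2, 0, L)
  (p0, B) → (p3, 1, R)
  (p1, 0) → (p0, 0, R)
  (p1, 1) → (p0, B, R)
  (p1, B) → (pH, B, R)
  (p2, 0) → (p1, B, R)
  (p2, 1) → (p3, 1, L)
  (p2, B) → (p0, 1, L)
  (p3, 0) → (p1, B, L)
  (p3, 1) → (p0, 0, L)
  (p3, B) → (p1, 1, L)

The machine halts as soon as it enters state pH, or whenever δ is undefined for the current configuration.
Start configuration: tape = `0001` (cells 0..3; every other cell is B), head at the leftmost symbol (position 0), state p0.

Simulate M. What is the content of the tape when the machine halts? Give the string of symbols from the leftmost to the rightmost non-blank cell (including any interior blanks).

p0 | BB[0]001BB   read 0 → write 1, move R, go to p2
p2 | BB1[0]01BB   read 0 → write B, move R, go to p1
p1 | BB1B[0]1BB   read 0 → write 0, move R, go to p0
p0 | BB1B0[1]BB   read 1 → write 0, move L, go to p2
p2 | BB1B[0]0BB   read 0 → write B, move R, go to p1
p1 | BB1BB[0]BB   read 0 → write 0, move R, go to p0
p0 | BB1BB0[B]B   read B → write 1, move R, go to p3
p3 | BB1BB01[B]   read B → write 1, move L, go to p1
p1 | BB1BB0[1]1   read 1 → write B, move R, go to p0
p0 | BB1BB0B[1]   read 1 → write 0, move L, go to p2
p2 | BB1BB0[B]0   read B → write 1, move L, go to p0
p0 | BB1BB[0]10   read 0 → write 1, move R, go to p2
p2 | BB1BB1[1]0   read 1 → write 1, move L, go to p3
p3 | BB1BB[1]10   read 1 → write 0, move L, go to p0
p0 | BB1B[B]010   read B → write 1, move R, go to p3
p3 | BB1B1[0]10   read 0 → write B, move L, go to p1
p1 | BB1B[1]B10   read 1 → write B, move R, go to p0
p0 | BB1BB[B]10   read B → write 1, move R, go to p3
p3 | BB1BB1[1]0   read 1 → write 0, move L, go to p0
p0 | BB1BB[1]00   read 1 → write 0, move L, go to p2
p2 | BB1B[B]000   read B → write 1, move L, go to p0
p0 | BB1[B]1000   read B → write 1, move R, go to p3
p3 | BB11[1]000   read 1 → write 0, move L, go to p0
p0 | BB1[1]0000   read 1 → write 0, move L, go to p2
p2 | BB[1]00000   read 1 → write 1, move L, go to p3
p3 | B[B]100000   read B → write 1, move L, go to p1
p1 | [B]1100000   read B → write B, move R, go to pH
pH | B[1]100000
The non-blank tape span at halt is 1100000.

1100000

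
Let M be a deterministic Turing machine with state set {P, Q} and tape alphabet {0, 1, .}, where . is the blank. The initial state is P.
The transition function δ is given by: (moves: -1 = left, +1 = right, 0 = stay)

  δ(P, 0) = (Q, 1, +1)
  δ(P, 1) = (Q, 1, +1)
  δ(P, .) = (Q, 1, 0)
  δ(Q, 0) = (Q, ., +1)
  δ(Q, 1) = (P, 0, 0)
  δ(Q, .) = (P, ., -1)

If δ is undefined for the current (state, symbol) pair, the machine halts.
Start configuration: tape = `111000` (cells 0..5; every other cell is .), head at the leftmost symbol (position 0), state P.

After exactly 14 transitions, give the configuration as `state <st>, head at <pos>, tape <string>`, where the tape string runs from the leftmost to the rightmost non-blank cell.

P | [1]11000.   read 1 → write 1, move +1, go to Q
Q | 1[1]1000.   read 1 → write 0, move 0, go to P
P | 1[0]1000.   read 0 → write 1, move +1, go to Q
Q | 11[1]000.   read 1 → write 0, move 0, go to P
P | 11[0]000.   read 0 → write 1, move +1, go to Q
Q | 111[0]00.   read 0 → write ., move +1, go to Q
Q | 111.[0]0.   read 0 → write ., move +1, go to Q
Q | 111..[0].   read 0 → write ., move +1, go to Q
Q | 111...[.]   read . → write ., move -1, go to P
P | 111..[.].   read . → write 1, move 0, go to Q
Q | 111..[1].   read 1 → write 0, move 0, go to P
P | 111..[0].   read 0 → write 1, move +1, go to Q
Q | 111..1[.]   read . → write ., move -1, go to P
P | 111..[1].   read 1 → write 1, move +1, go to Q
Q | 111..1[.]
After 14 steps: state Q, head at 6, tape 111..1.

state Q, head at 6, tape 111..1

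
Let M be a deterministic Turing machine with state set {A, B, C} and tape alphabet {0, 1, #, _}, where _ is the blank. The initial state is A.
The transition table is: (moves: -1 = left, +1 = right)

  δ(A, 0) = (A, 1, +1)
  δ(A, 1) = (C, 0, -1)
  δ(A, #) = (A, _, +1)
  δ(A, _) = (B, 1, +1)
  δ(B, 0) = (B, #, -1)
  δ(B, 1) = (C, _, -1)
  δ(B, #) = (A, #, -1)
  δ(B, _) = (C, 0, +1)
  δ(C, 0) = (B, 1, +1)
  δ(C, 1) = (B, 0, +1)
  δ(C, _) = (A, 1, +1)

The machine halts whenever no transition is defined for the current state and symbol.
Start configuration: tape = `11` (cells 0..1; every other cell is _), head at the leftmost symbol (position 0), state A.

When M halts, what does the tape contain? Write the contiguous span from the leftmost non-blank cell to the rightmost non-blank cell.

A | ___[1]1   read 1 → write 0, move -1, go to C
C | __[_]01   read _ → write 1, move +1, go to A
A | __1[0]1   read 0 → write 1, move +1, go to A
A | __11[1]   read 1 → write 0, move -1, go to C
C | __1[1]0   read 1 → write 0, move +1, go to B
B | __10[0]   read 0 → write #, move -1, go to B
B | __1[0]#   read 0 → write #, move -1, go to B
B | __[1]##   read 1 → write _, move -1, go to C
C | _[_]_##   read _ → write 1, move +1, go to A
A | _1[_]##   read _ → write 1, move +1, go to B
B | _11[#]#   read # → write #, move -1, go to A
A | _1[1]##   read 1 → write 0, move -1, go to C
C | _[1]0##   read 1 → write 0, move +1, go to B
B | _0[0]##   read 0 → write #, move -1, go to B
B | _[0]###   read 0 → write #, move -1, go to B
B | [_]####   read _ → write 0, move +1, go to C
C | 0[#]###
The non-blank tape span at halt is 0####.

0####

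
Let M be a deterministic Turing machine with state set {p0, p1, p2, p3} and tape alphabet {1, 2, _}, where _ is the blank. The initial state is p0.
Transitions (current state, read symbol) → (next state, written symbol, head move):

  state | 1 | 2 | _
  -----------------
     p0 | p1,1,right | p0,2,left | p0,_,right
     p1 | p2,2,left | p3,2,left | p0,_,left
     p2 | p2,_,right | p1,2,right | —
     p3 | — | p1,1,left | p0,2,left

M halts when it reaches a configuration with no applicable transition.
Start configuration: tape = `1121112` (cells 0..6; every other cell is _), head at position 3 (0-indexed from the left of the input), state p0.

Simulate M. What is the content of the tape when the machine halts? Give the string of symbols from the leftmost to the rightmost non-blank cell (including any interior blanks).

112_122

state=p0 head=3 tape=112[1]112   (p0,1)→(p1,1,right)
state=p1 head=4 tape=1121[1]12   (p1,1)→(p2,2,left)
state=p2 head=3 tape=112[1]212   (p2,1)→(p2,_,right)
state=p2 head=4 tape=112_[2]12   (p2,2)→(p1,2,right)
state=p1 head=5 tape=112_2[1]2   (p1,1)→(p2,2,left)
state=p2 head=4 tape=112_[2]22   (p2,2)→(p1,2,right)
state=p1 head=5 tape=112_2[2]2   (p1,2)→(p3,2,left)
state=p3 head=4 tape=112_[2]22   (p3,2)→(p1,1,left)
state=p1 head=3 tape=112[_]122   (p1,_)→(p0,_,left)
state=p0 head=2 tape=11[2]_122   (p0,2)→(p0,2,left)
state=p0 head=1 tape=1[1]2_122   (p0,1)→(p1,1,right)
state=p1 head=2 tape=11[2]_122   (p1,2)→(p3,2,left)
state=p3 head=1 tape=1[1]2_122
The non-blank tape span at halt is 112_122.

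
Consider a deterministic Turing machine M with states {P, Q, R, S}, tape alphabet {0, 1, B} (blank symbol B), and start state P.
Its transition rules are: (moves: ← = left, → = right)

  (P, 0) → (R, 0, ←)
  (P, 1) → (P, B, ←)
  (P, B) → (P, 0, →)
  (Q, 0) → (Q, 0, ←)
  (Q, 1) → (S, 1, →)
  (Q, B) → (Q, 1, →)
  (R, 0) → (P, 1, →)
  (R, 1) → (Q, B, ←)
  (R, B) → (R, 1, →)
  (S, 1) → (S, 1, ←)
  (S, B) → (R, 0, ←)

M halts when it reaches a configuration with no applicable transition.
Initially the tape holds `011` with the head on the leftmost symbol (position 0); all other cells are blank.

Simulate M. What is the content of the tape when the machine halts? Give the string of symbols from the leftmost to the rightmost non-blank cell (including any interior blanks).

100B0

P | BBB[0]11   read 0 → write 0, move ←, go to R
R | BB[B]011   read B → write 1, move →, go to R
R | BB1[0]11   read 0 → write 1, move →, go to P
P | BB11[1]1   read 1 → write B, move ←, go to P
P | BB1[1]B1   read 1 → write B, move ←, go to P
P | BB[1]BB1   read 1 → write B, move ←, go to P
P | B[B]BBB1   read B → write 0, move →, go to P
P | B0[B]BB1   read B → write 0, move →, go to P
P | B00[B]B1   read B → write 0, move →, go to P
P | B000[B]1   read B → write 0, move →, go to P
P | B0000[1]   read 1 → write B, move ←, go to P
P | B000[0]B   read 0 → write 0, move ←, go to R
R | B00[0]0B   read 0 → write 1, move →, go to P
P | B001[0]B   read 0 → write 0, move ←, go to R
R | B00[1]0B   read 1 → write B, move ←, go to Q
Q | B0[0]B0B   read 0 → write 0, move ←, go to Q
Q | B[0]0B0B   read 0 → write 0, move ←, go to Q
Q | [B]00B0B   read B → write 1, move →, go to Q
Q | 1[0]0B0B   read 0 → write 0, move ←, go to Q
Q | [1]00B0B   read 1 → write 1, move →, go to S
S | 1[0]0B0B
The non-blank tape span at halt is 100B0.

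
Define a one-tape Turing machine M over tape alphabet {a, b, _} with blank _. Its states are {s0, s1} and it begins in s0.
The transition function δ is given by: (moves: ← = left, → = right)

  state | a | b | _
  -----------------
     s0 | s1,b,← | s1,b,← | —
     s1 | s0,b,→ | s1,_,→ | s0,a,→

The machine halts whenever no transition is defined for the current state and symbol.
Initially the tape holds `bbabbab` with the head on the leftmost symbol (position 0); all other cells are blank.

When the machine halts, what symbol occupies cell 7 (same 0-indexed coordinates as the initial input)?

s0 | _[b]babbab__   read b → write b, move ←, go to s1
s1 | [_]bbabbab__   read _ → write a, move →, go to s0
s0 | a[b]babbab__   read b → write b, move ←, go to s1
s1 | [a]bbabbab__   read a → write b, move →, go to s0
s0 | b[b]babbab__   read b → write b, move ←, go to s1
s1 | [b]bbabbab__   read b → write _, move →, go to s1
s1 | _[b]babbab__   read b → write _, move →, go to s1
s1 | __[b]abbab__   read b → write _, move →, go to s1
s1 | ___[a]bbab__   read a → write b, move →, go to s0
s0 | ___b[b]bab__   read b → write b, move ←, go to s1
s1 | ___[b]bbab__   read b → write _, move →, go to s1
s1 | ____[b]bab__   read b → write _, move →, go to s1
s1 | _____[b]ab__   read b → write _, move →, go to s1
s1 | ______[a]b__   read a → write b, move →, go to s0
s0 | ______b[b]__   read b → write b, move ←, go to s1
s1 | ______[b]b__   read b → write _, move →, go to s1
s1 | _______[b]__   read b → write _, move →, go to s1
s1 | ________[_]_   read _ → write a, move →, go to s0
s0 | ________a[_]
Cell 7 holds a when M halts.

a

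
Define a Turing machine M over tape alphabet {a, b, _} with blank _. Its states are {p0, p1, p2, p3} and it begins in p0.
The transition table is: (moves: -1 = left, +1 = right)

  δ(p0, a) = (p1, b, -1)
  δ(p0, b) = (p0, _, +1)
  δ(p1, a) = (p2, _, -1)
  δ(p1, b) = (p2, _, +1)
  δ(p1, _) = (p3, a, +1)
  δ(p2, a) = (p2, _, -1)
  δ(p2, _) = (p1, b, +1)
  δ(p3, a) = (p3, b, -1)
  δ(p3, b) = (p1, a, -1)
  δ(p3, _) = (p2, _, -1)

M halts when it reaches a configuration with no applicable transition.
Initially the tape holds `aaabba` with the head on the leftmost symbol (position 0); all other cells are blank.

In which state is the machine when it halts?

p2

state=p0 head=0 tape=_____[a]aabba   (p0,a)→(p1,b,-1)
state=p1 head=-1 tape=____[_]baabba   (p1,_)→(p3,a,+1)
state=p3 head=0 tape=____a[b]aabba   (p3,b)→(p1,a,-1)
state=p1 head=-1 tape=____[a]aaabba   (p1,a)→(p2,_,-1)
state=p2 head=-2 tape=___[_]_aaabba   (p2,_)→(p1,b,+1)
state=p1 head=-1 tape=___b[_]aaabba   (p1,_)→(p3,a,+1)
state=p3 head=0 tape=___ba[a]aabba   (p3,a)→(p3,b,-1)
state=p3 head=-1 tape=___b[a]baabba   (p3,a)→(p3,b,-1)
state=p3 head=-2 tape=___[b]bbaabba   (p3,b)→(p1,a,-1)
state=p1 head=-3 tape=__[_]abbaabba   (p1,_)→(p3,a,+1)
state=p3 head=-2 tape=__a[a]bbaabba   (p3,a)→(p3,b,-1)
state=p3 head=-3 tape=__[a]bbbaabba   (p3,a)→(p3,b,-1)
state=p3 head=-4 tape=_[_]bbbbaabba   (p3,_)→(p2,_,-1)
state=p2 head=-5 tape=[_]_bbbbaabba   (p2,_)→(p1,b,+1)
state=p1 head=-4 tape=b[_]bbbbaabba   (p1,_)→(p3,a,+1)
state=p3 head=-3 tape=ba[b]bbbaabba   (p3,b)→(p1,a,-1)
state=p1 head=-4 tape=b[a]abbbaabba   (p1,a)→(p2,_,-1)
state=p2 head=-5 tape=[b]_abbbaabba
No transition is defined for (p2, b); M halts in state p2.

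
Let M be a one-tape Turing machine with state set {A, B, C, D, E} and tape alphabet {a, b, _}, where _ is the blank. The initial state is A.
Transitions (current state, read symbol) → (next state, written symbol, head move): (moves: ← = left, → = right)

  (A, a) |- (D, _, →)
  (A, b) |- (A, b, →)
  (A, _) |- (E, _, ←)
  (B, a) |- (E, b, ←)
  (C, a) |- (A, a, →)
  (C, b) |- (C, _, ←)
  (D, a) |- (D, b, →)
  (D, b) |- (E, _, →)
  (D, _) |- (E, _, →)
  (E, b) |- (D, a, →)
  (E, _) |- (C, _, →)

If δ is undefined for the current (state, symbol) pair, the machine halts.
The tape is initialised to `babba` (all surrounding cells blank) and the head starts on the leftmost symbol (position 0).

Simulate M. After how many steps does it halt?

A | [b]abba___   read b → write b, move →, go to A
A | b[a]bba___   read a → write _, move →, go to D
D | b_[b]ba___   read b → write _, move →, go to E
E | b__[b]a___   read b → write a, move →, go to D
D | b__a[a]___   read a → write b, move →, go to D
D | b__ab[_]__   read _ → write _, move →, go to E
E | b__ab_[_]_   read _ → write _, move →, go to C
C | b__ab__[_]
M halts after 7 transitions.

7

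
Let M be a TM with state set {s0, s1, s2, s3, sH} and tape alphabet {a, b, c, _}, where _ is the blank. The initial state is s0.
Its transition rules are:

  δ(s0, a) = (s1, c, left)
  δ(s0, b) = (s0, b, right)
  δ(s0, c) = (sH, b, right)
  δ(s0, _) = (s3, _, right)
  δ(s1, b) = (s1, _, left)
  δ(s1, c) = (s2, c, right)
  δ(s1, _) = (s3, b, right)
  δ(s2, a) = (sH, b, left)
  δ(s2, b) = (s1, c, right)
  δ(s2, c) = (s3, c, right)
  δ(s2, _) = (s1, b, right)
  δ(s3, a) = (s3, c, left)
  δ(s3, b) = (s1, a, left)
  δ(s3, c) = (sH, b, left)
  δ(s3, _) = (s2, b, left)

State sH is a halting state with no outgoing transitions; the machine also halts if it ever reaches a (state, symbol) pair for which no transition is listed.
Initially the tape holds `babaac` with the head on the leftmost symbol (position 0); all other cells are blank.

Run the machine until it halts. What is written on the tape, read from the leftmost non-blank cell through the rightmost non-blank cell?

state=s0 head=0 tape=_[b]abaac   (s0,b)→(s0,b,right)
state=s0 head=1 tape=_b[a]baac   (s0,a)→(s1,c,left)
state=s1 head=0 tape=_[b]cbaac   (s1,b)→(s1,_,left)
state=s1 head=-1 tape=[_]_cbaac   (s1,_)→(s3,b,right)
state=s3 head=0 tape=b[_]cbaac   (s3,_)→(s2,b,left)
state=s2 head=-1 tape=[b]bcbaac   (s2,b)→(s1,c,right)
state=s1 head=0 tape=c[b]cbaac   (s1,b)→(s1,_,left)
state=s1 head=-1 tape=[c]_cbaac   (s1,c)→(s2,c,right)
state=s2 head=0 tape=c[_]cbaac   (s2,_)→(s1,b,right)
state=s1 head=1 tape=cb[c]baac   (s1,c)→(s2,c,right)
state=s2 head=2 tape=cbc[b]aac   (s2,b)→(s1,c,right)
state=s1 head=3 tape=cbcc[a]ac
The non-blank tape span at halt is cbccaac.

cbccaac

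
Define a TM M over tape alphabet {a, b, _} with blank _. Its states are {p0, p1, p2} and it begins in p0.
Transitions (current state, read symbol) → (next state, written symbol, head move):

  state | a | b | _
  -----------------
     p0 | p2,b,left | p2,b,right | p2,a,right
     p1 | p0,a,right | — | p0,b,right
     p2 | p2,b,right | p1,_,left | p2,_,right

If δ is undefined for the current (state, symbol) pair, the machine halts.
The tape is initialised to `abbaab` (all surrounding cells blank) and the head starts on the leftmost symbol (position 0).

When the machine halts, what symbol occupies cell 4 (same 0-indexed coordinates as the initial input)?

state=p0 head=0 tape=_[a]bbaab   (p0,a)→(p2,b,left)
state=p2 head=-1 tape=[_]bbbaab   (p2,_)→(p2,_,right)
state=p2 head=0 tape=_[b]bbaab   (p2,b)→(p1,_,left)
state=p1 head=-1 tape=[_]_bbaab   (p1,_)→(p0,b,right)
state=p0 head=0 tape=b[_]bbaab   (p0,_)→(p2,a,right)
state=p2 head=1 tape=ba[b]baab   (p2,b)→(p1,_,left)
state=p1 head=0 tape=b[a]_baab   (p1,a)→(p0,a,right)
state=p0 head=1 tape=ba[_]baab   (p0,_)→(p2,a,right)
state=p2 head=2 tape=baa[b]aab   (p2,b)→(p1,_,left)
state=p1 head=1 tape=ba[a]_aab   (p1,a)→(p0,a,right)
state=p0 head=2 tape=baa[_]aab   (p0,_)→(p2,a,right)
state=p2 head=3 tape=baaa[a]ab   (p2,a)→(p2,b,right)
state=p2 head=4 tape=baaab[a]b   (p2,a)→(p2,b,right)
state=p2 head=5 tape=baaabb[b]   (p2,b)→(p1,_,left)
state=p1 head=4 tape=baaab[b]_
Cell 4 holds b when M halts.

b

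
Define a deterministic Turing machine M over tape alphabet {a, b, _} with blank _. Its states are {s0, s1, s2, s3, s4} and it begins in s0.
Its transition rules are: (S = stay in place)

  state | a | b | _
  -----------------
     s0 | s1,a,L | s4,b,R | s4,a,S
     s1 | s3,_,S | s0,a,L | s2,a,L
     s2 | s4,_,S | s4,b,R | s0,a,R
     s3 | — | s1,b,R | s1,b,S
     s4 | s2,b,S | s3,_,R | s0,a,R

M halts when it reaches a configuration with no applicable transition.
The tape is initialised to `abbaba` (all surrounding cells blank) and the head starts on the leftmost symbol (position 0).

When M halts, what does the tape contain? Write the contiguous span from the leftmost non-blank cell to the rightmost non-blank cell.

s0 | ___[a]bbaba   read a → write a, move L, go to s1
s1 | __[_]abbaba   read _ → write a, move L, go to s2
s2 | _[_]aabbaba   read _ → write a, move R, go to s0
s0 | _a[a]abbaba   read a → write a, move L, go to s1
s1 | _[a]aabbaba   read a → write _, move S, go to s3
s3 | _[_]aabbaba   read _ → write b, move S, go to s1
s1 | _[b]aabbaba   read b → write a, move L, go to s0
s0 | [_]aaabbaba   read _ → write a, move S, go to s4
s4 | [a]aaabbaba   read a → write b, move S, go to s2
s2 | [b]aaabbaba   read b → write b, move R, go to s4
s4 | b[a]aabbaba   read a → write b, move S, go to s2
s2 | b[b]aabbaba   read b → write b, move R, go to s4
s4 | bb[a]abbaba   read a → write b, move S, go to s2
s2 | bb[b]abbaba   read b → write b, move R, go to s4
s4 | bbb[a]bbaba   read a → write b, move S, go to s2
s2 | bbb[b]bbaba   read b → write b, move R, go to s4
s4 | bbbb[b]baba   read b → write _, move R, go to s3
s3 | bbbb_[b]aba   read b → write b, move R, go to s1
s1 | bbbb_b[a]ba   read a → write _, move S, go to s3
s3 | bbbb_b[_]ba   read _ → write b, move S, go to s1
s1 | bbbb_b[b]ba   read b → write a, move L, go to s0
s0 | bbbb_[b]aba   read b → write b, move R, go to s4
s4 | bbbb_b[a]ba   read a → write b, move S, go to s2
s2 | bbbb_b[b]ba   read b → write b, move R, go to s4
s4 | bbbb_bb[b]a   read b → write _, move R, go to s3
s3 | bbbb_bb_[a]
The non-blank tape span at halt is bbbb_bb_a.

bbbb_bb_a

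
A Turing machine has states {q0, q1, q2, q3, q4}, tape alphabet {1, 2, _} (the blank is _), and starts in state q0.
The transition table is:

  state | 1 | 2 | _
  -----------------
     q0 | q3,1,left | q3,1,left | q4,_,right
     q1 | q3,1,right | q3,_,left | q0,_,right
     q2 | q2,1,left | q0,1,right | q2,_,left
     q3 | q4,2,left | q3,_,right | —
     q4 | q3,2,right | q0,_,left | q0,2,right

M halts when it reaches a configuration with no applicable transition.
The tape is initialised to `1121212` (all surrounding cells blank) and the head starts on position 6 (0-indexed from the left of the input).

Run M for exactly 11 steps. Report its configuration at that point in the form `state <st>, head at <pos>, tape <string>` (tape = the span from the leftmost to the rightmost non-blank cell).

q0 | 112121[2]   read 2 → write 1, move left, go to q3
q3 | 11212[1]1   read 1 → write 2, move left, go to q4
q4 | 1121[2]21   read 2 → write _, move left, go to q0
q0 | 112[1]_21   read 1 → write 1, move left, go to q3
q3 | 11[2]1_21   read 2 → write _, move right, go to q3
q3 | 11_[1]_21   read 1 → write 2, move left, go to q4
q4 | 11[_]2_21   read _ → write 2, move right, go to q0
q0 | 112[2]_21   read 2 → write 1, move left, go to q3
q3 | 11[2]1_21   read 2 → write _, move right, go to q3
q3 | 11_[1]_21   read 1 → write 2, move left, go to q4
q4 | 11[_]2_21   read _ → write 2, move right, go to q0
q0 | 112[2]_21
After 11 steps: state q0, head at 3, tape 1122_21.

state q0, head at 3, tape 1122_21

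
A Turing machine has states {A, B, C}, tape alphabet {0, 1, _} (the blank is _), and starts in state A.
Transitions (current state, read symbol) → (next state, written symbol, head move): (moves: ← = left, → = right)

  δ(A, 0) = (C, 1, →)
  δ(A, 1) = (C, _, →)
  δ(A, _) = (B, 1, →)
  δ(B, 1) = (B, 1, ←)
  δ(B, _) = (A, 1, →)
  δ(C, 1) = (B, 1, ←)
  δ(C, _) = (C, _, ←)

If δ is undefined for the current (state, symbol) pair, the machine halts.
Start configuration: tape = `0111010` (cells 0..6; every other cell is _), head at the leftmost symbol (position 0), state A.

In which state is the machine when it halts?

state=A head=0 tape=_[0]111010   (A,0)→(C,1,→)
state=C head=1 tape=_1[1]11010   (C,1)→(B,1,←)
state=B head=0 tape=_[1]111010   (B,1)→(B,1,←)
state=B head=-1 tape=[_]1111010   (B,_)→(A,1,→)
state=A head=0 tape=1[1]111010   (A,1)→(C,_,→)
state=C head=1 tape=1_[1]11010   (C,1)→(B,1,←)
state=B head=0 tape=1[_]111010   (B,_)→(A,1,→)
state=A head=1 tape=11[1]11010   (A,1)→(C,_,→)
state=C head=2 tape=11_[1]1010   (C,1)→(B,1,←)
state=B head=1 tape=11[_]11010   (B,_)→(A,1,→)
state=A head=2 tape=111[1]1010   (A,1)→(C,_,→)
state=C head=3 tape=111_[1]010   (C,1)→(B,1,←)
state=B head=2 tape=111[_]1010   (B,_)→(A,1,→)
state=A head=3 tape=1111[1]010   (A,1)→(C,_,→)
state=C head=4 tape=1111_[0]10
No transition is defined for (C, 0); M halts in state C.

C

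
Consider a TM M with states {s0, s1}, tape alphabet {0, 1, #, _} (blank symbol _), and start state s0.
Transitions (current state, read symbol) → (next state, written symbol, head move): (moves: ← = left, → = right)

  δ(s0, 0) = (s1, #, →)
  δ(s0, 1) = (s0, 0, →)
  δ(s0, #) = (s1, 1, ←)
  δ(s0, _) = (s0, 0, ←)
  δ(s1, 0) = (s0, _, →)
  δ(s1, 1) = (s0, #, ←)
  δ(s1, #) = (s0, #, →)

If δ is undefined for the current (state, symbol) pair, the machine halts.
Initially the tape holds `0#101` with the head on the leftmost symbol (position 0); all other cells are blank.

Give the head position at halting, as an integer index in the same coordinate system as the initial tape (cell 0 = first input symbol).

3

state=s0 head=0 tape=[0]#101__   (s0,0)→(s1,#,→)
state=s1 head=1 tape=#[#]101__   (s1,#)→(s0,#,→)
state=s0 head=2 tape=##[1]01__   (s0,1)→(s0,0,→)
state=s0 head=3 tape=##0[0]1__   (s0,0)→(s1,#,→)
state=s1 head=4 tape=##0#[1]__   (s1,1)→(s0,#,←)
state=s0 head=3 tape=##0[#]#__   (s0,#)→(s1,1,←)
state=s1 head=2 tape=##[0]1#__   (s1,0)→(s0,_,→)
state=s0 head=3 tape=##_[1]#__   (s0,1)→(s0,0,→)
state=s0 head=4 tape=##_0[#]__   (s0,#)→(s1,1,←)
state=s1 head=3 tape=##_[0]1__   (s1,0)→(s0,_,→)
state=s0 head=4 tape=##__[1]__   (s0,1)→(s0,0,→)
state=s0 head=5 tape=##__0[_]_   (s0,_)→(s0,0,←)
state=s0 head=4 tape=##__[0]0_   (s0,0)→(s1,#,→)
state=s1 head=5 tape=##__#[0]_   (s1,0)→(s0,_,→)
state=s0 head=6 tape=##__#_[_]   (s0,_)→(s0,0,←)
state=s0 head=5 tape=##__#[_]0   (s0,_)→(s0,0,←)
state=s0 head=4 tape=##__[#]00   (s0,#)→(s1,1,←)
state=s1 head=3 tape=##_[_]100
At halt the head is at cell 3.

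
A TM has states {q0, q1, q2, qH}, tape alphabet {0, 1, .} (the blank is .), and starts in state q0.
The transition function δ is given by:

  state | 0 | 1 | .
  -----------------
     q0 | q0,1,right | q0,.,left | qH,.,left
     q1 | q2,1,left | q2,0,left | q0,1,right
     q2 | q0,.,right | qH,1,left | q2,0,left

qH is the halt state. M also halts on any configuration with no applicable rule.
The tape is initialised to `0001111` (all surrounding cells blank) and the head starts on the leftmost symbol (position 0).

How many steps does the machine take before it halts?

state=q0 head=0 tape=..[0]001111   (q0,0)→(q0,1,right)
state=q0 head=1 tape=..1[0]01111   (q0,0)→(q0,1,right)
state=q0 head=2 tape=..11[0]1111   (q0,0)→(q0,1,right)
state=q0 head=3 tape=..111[1]111   (q0,1)→(q0,.,left)
state=q0 head=2 tape=..11[1].111   (q0,1)→(q0,.,left)
state=q0 head=1 tape=..1[1]..111   (q0,1)→(q0,.,left)
state=q0 head=0 tape=..[1]...111   (q0,1)→(q0,.,left)
state=q0 head=-1 tape=.[.]....111   (q0,.)→(qH,.,left)
state=qH head=-2 tape=[.].....111
M halts after 8 transitions.

8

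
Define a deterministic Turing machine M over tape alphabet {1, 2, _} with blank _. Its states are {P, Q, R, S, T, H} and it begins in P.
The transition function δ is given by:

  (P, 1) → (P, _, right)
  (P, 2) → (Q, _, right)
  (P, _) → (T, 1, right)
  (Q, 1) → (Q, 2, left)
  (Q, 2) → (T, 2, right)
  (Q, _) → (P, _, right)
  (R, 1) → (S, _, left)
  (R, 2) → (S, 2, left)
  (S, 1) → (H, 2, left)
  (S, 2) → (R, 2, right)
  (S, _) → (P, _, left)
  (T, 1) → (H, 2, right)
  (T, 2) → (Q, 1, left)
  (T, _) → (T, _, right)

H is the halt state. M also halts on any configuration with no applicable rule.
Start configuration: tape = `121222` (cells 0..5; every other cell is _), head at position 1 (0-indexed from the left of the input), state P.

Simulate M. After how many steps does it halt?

P | 1[2]1222   read 2 → write _, move right, go to Q
Q | 1_[1]222   read 1 → write 2, move left, go to Q
Q | 1[_]2222   read _ → write _, move right, go to P
P | 1_[2]222   read 2 → write _, move right, go to Q
Q | 1__[2]22   read 2 → write 2, move right, go to T
T | 1__2[2]2   read 2 → write 1, move left, go to Q
Q | 1__[2]12   read 2 → write 2, move right, go to T
T | 1__2[1]2   read 1 → write 2, move right, go to H
H | 1__22[2]
M halts after 8 transitions.

8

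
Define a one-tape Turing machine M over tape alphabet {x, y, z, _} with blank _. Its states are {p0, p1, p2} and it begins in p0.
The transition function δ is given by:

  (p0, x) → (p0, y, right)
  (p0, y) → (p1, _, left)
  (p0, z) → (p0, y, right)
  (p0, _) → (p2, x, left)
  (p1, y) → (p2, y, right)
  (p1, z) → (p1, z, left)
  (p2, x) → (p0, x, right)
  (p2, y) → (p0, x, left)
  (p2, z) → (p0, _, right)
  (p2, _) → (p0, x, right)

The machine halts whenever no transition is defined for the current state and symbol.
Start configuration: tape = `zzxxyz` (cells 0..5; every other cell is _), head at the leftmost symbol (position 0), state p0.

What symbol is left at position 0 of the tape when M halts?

y

state=p0 head=0 tape=[z]zxxyz___   (p0,z)→(p0,y,right)
state=p0 head=1 tape=y[z]xxyz___   (p0,z)→(p0,y,right)
state=p0 head=2 tape=yy[x]xyz___   (p0,x)→(p0,y,right)
state=p0 head=3 tape=yyy[x]yz___   (p0,x)→(p0,y,right)
state=p0 head=4 tape=yyyy[y]z___   (p0,y)→(p1,_,left)
state=p1 head=3 tape=yyy[y]_z___   (p1,y)→(p2,y,right)
state=p2 head=4 tape=yyyy[_]z___   (p2,_)→(p0,x,right)
state=p0 head=5 tape=yyyyx[z]___   (p0,z)→(p0,y,right)
state=p0 head=6 tape=yyyyxy[_]__   (p0,_)→(p2,x,left)
state=p2 head=5 tape=yyyyx[y]x__   (p2,y)→(p0,x,left)
state=p0 head=4 tape=yyyy[x]xx__   (p0,x)→(p0,y,right)
state=p0 head=5 tape=yyyyy[x]x__   (p0,x)→(p0,y,right)
state=p0 head=6 tape=yyyyyy[x]__   (p0,x)→(p0,y,right)
state=p0 head=7 tape=yyyyyyy[_]_   (p0,_)→(p2,x,left)
state=p2 head=6 tape=yyyyyy[y]x_   (p2,y)→(p0,x,left)
state=p0 head=5 tape=yyyyy[y]xx_   (p0,y)→(p1,_,left)
state=p1 head=4 tape=yyyy[y]_xx_   (p1,y)→(p2,y,right)
state=p2 head=5 tape=yyyyy[_]xx_   (p2,_)→(p0,x,right)
state=p0 head=6 tape=yyyyyx[x]x_   (p0,x)→(p0,y,right)
state=p0 head=7 tape=yyyyyxy[x]_   (p0,x)→(p0,y,right)
state=p0 head=8 tape=yyyyyxyy[_]   (p0,_)→(p2,x,left)
state=p2 head=7 tape=yyyyyxy[y]x   (p2,y)→(p0,x,left)
state=p0 head=6 tape=yyyyyx[y]xx   (p0,y)→(p1,_,left)
state=p1 head=5 tape=yyyyy[x]_xx
Cell 0 holds y when M halts.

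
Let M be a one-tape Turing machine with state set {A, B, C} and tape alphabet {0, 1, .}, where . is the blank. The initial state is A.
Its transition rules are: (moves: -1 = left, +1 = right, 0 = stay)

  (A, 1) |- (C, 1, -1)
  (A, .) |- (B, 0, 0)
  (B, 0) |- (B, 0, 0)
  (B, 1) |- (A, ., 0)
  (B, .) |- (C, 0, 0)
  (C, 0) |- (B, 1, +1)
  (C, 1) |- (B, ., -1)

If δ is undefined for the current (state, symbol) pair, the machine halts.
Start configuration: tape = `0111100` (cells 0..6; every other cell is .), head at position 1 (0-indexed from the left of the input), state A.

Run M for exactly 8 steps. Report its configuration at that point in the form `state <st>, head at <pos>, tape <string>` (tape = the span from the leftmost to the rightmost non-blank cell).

A | 0[1]11100   read 1 → write 1, move -1, go to C
C | [0]111100   read 0 → write 1, move +1, go to B
B | 1[1]11100   read 1 → write ., move 0, go to A
A | 1[.]11100   read . → write 0, move 0, go to B
B | 1[0]11100   read 0 → write 0, move 0, go to B
B | 1[0]11100   read 0 → write 0, move 0, go to B
B | 1[0]11100   read 0 → write 0, move 0, go to B
B | 1[0]11100   read 0 → write 0, move 0, go to B
B | 1[0]11100
After 8 steps: state B, head at 1, tape 1011100.

state B, head at 1, tape 1011100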